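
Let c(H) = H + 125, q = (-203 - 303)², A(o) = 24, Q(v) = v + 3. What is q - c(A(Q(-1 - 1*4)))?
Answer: 255887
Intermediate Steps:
Q(v) = 3 + v
q = 256036 (q = (-506)² = 256036)
c(H) = 125 + H
q - c(A(Q(-1 - 1*4))) = 256036 - (125 + 24) = 256036 - 1*149 = 256036 - 149 = 255887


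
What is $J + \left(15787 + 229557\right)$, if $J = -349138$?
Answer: $-103794$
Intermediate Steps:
$J + \left(15787 + 229557\right) = -349138 + \left(15787 + 229557\right) = -349138 + 245344 = -103794$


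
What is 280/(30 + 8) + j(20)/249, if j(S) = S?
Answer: 35240/4731 ≈ 7.4487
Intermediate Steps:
280/(30 + 8) + j(20)/249 = 280/(30 + 8) + 20/249 = 280/38 + 20*(1/249) = 280*(1/38) + 20/249 = 140/19 + 20/249 = 35240/4731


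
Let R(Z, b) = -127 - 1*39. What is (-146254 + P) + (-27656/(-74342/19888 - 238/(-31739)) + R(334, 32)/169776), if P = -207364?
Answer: -226158586945926667/653251274712 ≈ -3.4620e+5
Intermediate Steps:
R(Z, b) = -166 (R(Z, b) = -127 - 39 = -166)
(-146254 + P) + (-27656/(-74342/19888 - 238/(-31739)) + R(334, 32)/169776) = (-146254 - 207364) + (-27656/(-74342/19888 - 238/(-31739)) - 166/169776) = -353618 + (-27656/(-74342*1/19888 - 238*(-1/31739)) - 166*1/169776) = -353618 + (-27656/(-37171/9944 + 14/1867) - 83/84888) = -353618 + (-27656/(-69259041/18565448) - 83/84888) = -353618 + (-27656*(-18565448/69259041) - 83/84888) = -353618 + (513446029888/69259041 - 83/84888) = -353618 + 4842822315181349/653251274712 = -226158586945926667/653251274712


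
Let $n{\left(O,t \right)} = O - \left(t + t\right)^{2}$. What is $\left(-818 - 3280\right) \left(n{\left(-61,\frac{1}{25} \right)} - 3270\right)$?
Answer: $\frac{8531540142}{625} \approx 1.365 \cdot 10^{7}$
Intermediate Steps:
$n{\left(O,t \right)} = O - 4 t^{2}$ ($n{\left(O,t \right)} = O - \left(2 t\right)^{2} = O - 4 t^{2}$)
$\left(-818 - 3280\right) \left(n{\left(-61,\frac{1}{25} \right)} - 3270\right) = \left(-818 - 3280\right) \left(\left(-61 - 4 \left(\frac{1}{25}\right)^{2}\right) - 3270\right) = - 4098 \left(\left(-61 - \frac{4}{625}\right) - 3270\right) = - 4098 \left(- \frac{38129}{625} - 3270\right) = \left(-4098\right) \left(- \frac{2081879}{625}\right) = \frac{8531540142}{625}$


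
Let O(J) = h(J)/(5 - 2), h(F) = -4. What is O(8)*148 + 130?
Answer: -202/3 ≈ -67.333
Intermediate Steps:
O(J) = -4/3 (O(J) = -4/(5 - 2) = -4/3)
O(8)*148 + 130 = -4/3*148 + 130 = -592/3 + 130 = -202/3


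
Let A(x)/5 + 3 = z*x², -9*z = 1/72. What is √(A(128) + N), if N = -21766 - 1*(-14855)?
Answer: I*√571246/9 ≈ 83.979*I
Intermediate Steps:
z = -1/648 (z = -⅑/72 = -⅑*1/72 = -1/648 ≈ -0.0015432)
A(x) = -15 - 5*x²/648 (A(x) = -15 + 5*(-x²/648) = -15 - 5*x²/648)
N = -6911 (N = -21766 + 14855 = -6911)
√(A(128) + N) = √((-15 - 5/648*128²) - 6911) = √((-15 - 5/648*16384) - 6911) = √((-15 - 10240/81) - 6911) = √(-11455/81 - 6911) = √(-571246/81) = I*√571246/9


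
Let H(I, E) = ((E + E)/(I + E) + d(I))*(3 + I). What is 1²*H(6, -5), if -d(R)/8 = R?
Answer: -522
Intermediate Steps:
d(R) = -8*R
H(I, E) = (3 + I)*(-8*I + 2*E/(E + I)) (H(I, E) = ((E + E)/(I + E) - 8*I)*(3 + I) = ((2*E)/(E + I) - 8*I)*(3 + I) = (2*E/(E + I) - 8*I)*(3 + I) = (-8*I + 2*E/(E + I))*(3 + I) = (3 + I)*(-8*I + 2*E/(E + I)))
1²*H(6, -5) = 1²*(2*(-12*6² - 4*6³ + 3*(-5) - 11*(-5)*6 - 4*(-5)*6²)/(-5 + 6)) = 1*(2*(-12*36 - 4*216 - 15 + 330 - 4*(-5)*36)/1) = 1*(2*1*(-432 - 864 - 15 + 330 + 720)) = 1*(2*1*(-261)) = 1*(-522) = -522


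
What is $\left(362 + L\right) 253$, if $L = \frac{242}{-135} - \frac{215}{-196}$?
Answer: $\frac{2418708589}{26460} \approx 91410.0$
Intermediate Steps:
$L = - \frac{18407}{26460}$ ($L = 242 \left(- \frac{1}{135}\right) - - \frac{215}{196} = - \frac{242}{135} + \frac{215}{196} = - \frac{18407}{26460} \approx -0.69565$)
$\left(362 + L\right) 253 = \left(362 - \frac{18407}{26460}\right) 253 = \frac{9560113}{26460} \cdot 253 = \frac{2418708589}{26460}$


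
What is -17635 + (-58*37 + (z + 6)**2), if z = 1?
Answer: -19732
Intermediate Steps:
-17635 + (-58*37 + (z + 6)**2) = -17635 + (-58*37 + (1 + 6)**2) = -17635 + (-2146 + 7**2) = -17635 + (-2146 + 49) = -17635 - 2097 = -19732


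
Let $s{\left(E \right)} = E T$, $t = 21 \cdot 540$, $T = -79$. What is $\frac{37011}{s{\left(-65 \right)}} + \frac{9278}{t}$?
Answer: $\frac{3594979}{447930} \approx 8.0258$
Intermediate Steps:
$t = 11340$
$s{\left(E \right)} = - 79 E$ ($s{\left(E \right)} = E \left(-79\right) = - 79 E$)
$\frac{37011}{s{\left(-65 \right)}} + \frac{9278}{t} = \frac{37011}{\left(-79\right) \left(-65\right)} + \frac{9278}{11340} = \frac{37011}{5135} + 9278 \cdot \frac{1}{11340} = 37011 \cdot \frac{1}{5135} + \frac{4639}{5670} = \frac{2847}{395} + \frac{4639}{5670} = \frac{3594979}{447930}$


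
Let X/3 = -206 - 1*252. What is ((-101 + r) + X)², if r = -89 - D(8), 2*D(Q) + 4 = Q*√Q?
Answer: 2439972 + 24992*√2 ≈ 2.4753e+6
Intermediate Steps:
D(Q) = -2 + Q^(3/2)/2 (D(Q) = -2 + (Q*√Q)/2 = -2 + Q^(3/2)/2)
r = -87 - 8*√2 (r = -89 - (-2 + 8^(3/2)/2) = -89 - (-2 + (16*√2)/2) = -89 - (-2 + 8*√2) = -89 + (2 - 8*√2) = -87 - 8*√2 ≈ -98.314)
X = -1374 (X = 3*(-206 - 1*252) = 3*(-206 - 252) = 3*(-458) = -1374)
((-101 + r) + X)² = ((-101 + (-87 - 8*√2)) - 1374)² = ((-188 - 8*√2) - 1374)² = (-1562 - 8*√2)²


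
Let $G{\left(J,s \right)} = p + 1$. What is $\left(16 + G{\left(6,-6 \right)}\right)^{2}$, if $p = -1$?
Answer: $256$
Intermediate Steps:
$G{\left(J,s \right)} = 0$ ($G{\left(J,s \right)} = -1 + 1 = 0$)
$\left(16 + G{\left(6,-6 \right)}\right)^{2} = \left(16 + 0\right)^{2} = 16^{2} = 256$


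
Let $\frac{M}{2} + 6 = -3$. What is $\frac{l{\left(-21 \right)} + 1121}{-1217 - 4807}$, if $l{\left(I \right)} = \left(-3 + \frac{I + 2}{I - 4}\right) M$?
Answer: $- \frac{29033}{150600} \approx -0.19278$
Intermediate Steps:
$M = -18$ ($M = -12 + 2 \left(-3\right) = -12 - 6 = -18$)
$l{\left(I \right)} = 54 - \frac{18 \left(2 + I\right)}{-4 + I}$ ($l{\left(I \right)} = \left(-3 + \frac{I + 2}{I - 4}\right) \left(-18\right) = \left(-3 + \frac{2 + I}{-4 + I}\right) \left(-18\right) = 54 - \frac{18 \left(2 + I\right)}{-4 + I}$)
$\frac{l{\left(-21 \right)} + 1121}{-1217 - 4807} = \frac{\frac{36 \left(-7 - 21\right)}{-4 - 21} + 1121}{-1217 - 4807} = \frac{36 \frac{1}{-25} \left(-28\right) + 1121}{-6024} = \left(36 \left(- \frac{1}{25}\right) \left(-28\right) + 1121\right) \left(- \frac{1}{6024}\right) = \left(\frac{1008}{25} + 1121\right) \left(- \frac{1}{6024}\right) = \frac{29033}{25} \left(- \frac{1}{6024}\right) = - \frac{29033}{150600}$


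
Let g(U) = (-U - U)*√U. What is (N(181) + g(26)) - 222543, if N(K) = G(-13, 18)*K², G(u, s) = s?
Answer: 367155 - 52*√26 ≈ 3.6689e+5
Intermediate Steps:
g(U) = -2*U^(3/2) (g(U) = (-2*U)*√U = -2*U^(3/2))
N(K) = 18*K²
(N(181) + g(26)) - 222543 = (18*181² - 52*√26) - 222543 = (18*32761 - 52*√26) - 222543 = (589698 - 52*√26) - 222543 = 367155 - 52*√26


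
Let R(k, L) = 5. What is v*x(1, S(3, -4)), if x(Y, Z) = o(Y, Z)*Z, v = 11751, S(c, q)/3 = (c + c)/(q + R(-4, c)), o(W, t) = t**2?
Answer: 68531832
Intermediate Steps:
S(c, q) = 6*c/(5 + q) (S(c, q) = 3*((c + c)/(q + 5)) = 3*((2*c)/(5 + q)) = 3*(2*c/(5 + q)) = 6*c/(5 + q))
x(Y, Z) = Z**3 (x(Y, Z) = Z**2*Z = Z**3)
v*x(1, S(3, -4)) = 11751*(6*3/(5 - 4))**3 = 11751*(6*3/1)**3 = 11751*(6*3*1)**3 = 11751*18**3 = 11751*5832 = 68531832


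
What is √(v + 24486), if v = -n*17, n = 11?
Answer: 47*√11 ≈ 155.88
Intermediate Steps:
v = -187 (v = -1*11*17 = -11*17 = -187)
√(v + 24486) = √(-187 + 24486) = √24299 = 47*√11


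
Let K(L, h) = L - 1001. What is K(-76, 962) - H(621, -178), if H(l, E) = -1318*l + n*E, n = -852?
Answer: 665745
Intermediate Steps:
K(L, h) = -1001 + L
H(l, E) = -1318*l - 852*E
K(-76, 962) - H(621, -178) = (-1001 - 76) - (-1318*621 - 852*(-178)) = -1077 - (-818478 + 151656) = -1077 - 1*(-666822) = -1077 + 666822 = 665745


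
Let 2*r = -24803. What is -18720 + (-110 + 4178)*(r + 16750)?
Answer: 17670978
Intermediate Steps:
r = -24803/2 (r = (½)*(-24803) = -24803/2 ≈ -12402.)
-18720 + (-110 + 4178)*(r + 16750) = -18720 + (-110 + 4178)*(-24803/2 + 16750) = -18720 + 4068*(8697/2) = -18720 + 17689698 = 17670978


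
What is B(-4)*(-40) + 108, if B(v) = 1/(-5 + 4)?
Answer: 148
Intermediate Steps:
B(v) = -1 (B(v) = 1/(-1) = -1)
B(-4)*(-40) + 108 = -1*(-40) + 108 = 40 + 108 = 148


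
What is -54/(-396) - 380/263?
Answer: -7571/5786 ≈ -1.3085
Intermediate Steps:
-54/(-396) - 380/263 = -54*(-1/396) - 380*1/263 = 3/22 - 380/263 = -7571/5786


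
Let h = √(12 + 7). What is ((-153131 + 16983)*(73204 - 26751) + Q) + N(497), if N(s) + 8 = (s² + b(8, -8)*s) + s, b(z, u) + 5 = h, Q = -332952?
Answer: -6324570983 + 497*√19 ≈ -6.3246e+9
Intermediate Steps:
h = √19 ≈ 4.3589
b(z, u) = -5 + √19
N(s) = -8 + s + s² + s*(-5 + √19) (N(s) = -8 + ((s² + (-5 + √19)*s) + s) = -8 + ((s² + s*(-5 + √19)) + s) = -8 + (s + s² + s*(-5 + √19)) = -8 + s + s² + s*(-5 + √19))
((-153131 + 16983)*(73204 - 26751) + Q) + N(497) = ((-153131 + 16983)*(73204 - 26751) - 332952) + (-8 + 497 + 497² - 1*497*(5 - √19)) = (-136148*46453 - 332952) + (-8 + 497 + 247009 + (-2485 + 497*√19)) = (-6324483044 - 332952) + (245013 + 497*√19) = -6324815996 + (245013 + 497*√19) = -6324570983 + 497*√19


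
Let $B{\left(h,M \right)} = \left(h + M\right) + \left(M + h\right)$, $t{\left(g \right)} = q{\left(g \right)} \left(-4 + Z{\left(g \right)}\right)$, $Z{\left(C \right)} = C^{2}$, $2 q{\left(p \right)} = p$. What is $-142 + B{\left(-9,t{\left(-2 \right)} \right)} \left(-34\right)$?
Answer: $470$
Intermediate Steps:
$q{\left(p \right)} = \frac{p}{2}$
$t{\left(g \right)} = \frac{g \left(-4 + g^{2}\right)}{2}$ ($t{\left(g \right)} = \frac{g}{2} \left(-4 + g^{2}\right) = \frac{g \left(-4 + g^{2}\right)}{2}$)
$B{\left(h,M \right)} = 2 M + 2 h$ ($B{\left(h,M \right)} = \left(M + h\right) + \left(M + h\right) = 2 M + 2 h$)
$-142 + B{\left(-9,t{\left(-2 \right)} \right)} \left(-34\right) = -142 + \left(2 \cdot \frac{1}{2} \left(-2\right) \left(-4 + \left(-2\right)^{2}\right) + 2 \left(-9\right)\right) \left(-34\right) = -142 + \left(2 \cdot \frac{1}{2} \left(-2\right) \left(-4 + 4\right) - 18\right) \left(-34\right) = -142 + \left(2 \cdot \frac{1}{2} \left(-2\right) 0 - 18\right) \left(-34\right) = -142 + \left(2 \cdot 0 - 18\right) \left(-34\right) = -142 + \left(0 - 18\right) \left(-34\right) = -142 - -612 = -142 + 612 = 470$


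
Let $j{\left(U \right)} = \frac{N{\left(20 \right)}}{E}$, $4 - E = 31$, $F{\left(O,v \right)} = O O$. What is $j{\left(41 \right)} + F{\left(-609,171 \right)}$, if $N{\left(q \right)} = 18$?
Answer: $\frac{1112641}{3} \approx 3.7088 \cdot 10^{5}$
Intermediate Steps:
$F{\left(O,v \right)} = O^{2}$
$E = -27$ ($E = 4 - 31 = -27$)
$j{\left(U \right)} = - \frac{2}{3}$ ($j{\left(U \right)} = \frac{18}{-27} = 18 \left(- \frac{1}{27}\right) = - \frac{2}{3}$)
$j{\left(41 \right)} + F{\left(-609,171 \right)} = - \frac{2}{3} + \left(-609\right)^{2} = - \frac{2}{3} + 370881 = \frac{1112641}{3}$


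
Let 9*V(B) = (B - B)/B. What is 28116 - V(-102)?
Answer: 28116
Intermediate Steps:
V(B) = 0 (V(B) = ((B - B)/B)/9 = (0/B)/9 = (1/9)*0 = 0)
28116 - V(-102) = 28116 - 1*0 = 28116 + 0 = 28116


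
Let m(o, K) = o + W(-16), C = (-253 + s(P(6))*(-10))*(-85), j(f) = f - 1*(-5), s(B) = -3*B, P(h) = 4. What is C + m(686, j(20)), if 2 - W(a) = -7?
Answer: 12000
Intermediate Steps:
j(f) = 5 + f (j(f) = f + 5 = 5 + f)
W(a) = 9 (W(a) = 2 - 1*(-7) = 2 + 7 = 9)
C = 11305 (C = (-253 - 3*4*(-10))*(-85) = (-253 - 12*(-10))*(-85) = (-253 + 120)*(-85) = -133*(-85) = 11305)
m(o, K) = 9 + o (m(o, K) = o + 9 = 9 + o)
C + m(686, j(20)) = 11305 + (9 + 686) = 11305 + 695 = 12000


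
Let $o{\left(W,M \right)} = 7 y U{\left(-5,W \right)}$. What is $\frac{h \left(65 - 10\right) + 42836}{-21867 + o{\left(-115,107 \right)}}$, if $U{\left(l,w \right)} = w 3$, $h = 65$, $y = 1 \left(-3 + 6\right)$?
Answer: $- \frac{46411}{29112} \approx -1.5942$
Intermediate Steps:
$y = 3$ ($y = 1 \cdot 3 = 3$)
$U{\left(l,w \right)} = 3 w$
$o{\left(W,M \right)} = 63 W$ ($o{\left(W,M \right)} = 7 \cdot 3 \cdot 3 W = 21 \cdot 3 W = 63 W$)
$\frac{h \left(65 - 10\right) + 42836}{-21867 + o{\left(-115,107 \right)}} = \frac{65 \left(65 - 10\right) + 42836}{-21867 + 63 \left(-115\right)} = \frac{65 \cdot 55 + 42836}{-21867 - 7245} = \frac{3575 + 42836}{-29112} = 46411 \left(- \frac{1}{29112}\right) = - \frac{46411}{29112}$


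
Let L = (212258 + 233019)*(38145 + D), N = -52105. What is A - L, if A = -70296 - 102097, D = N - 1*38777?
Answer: 23482400756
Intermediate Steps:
D = -90882 (D = -52105 - 1*38777 = -52105 - 38777 = -90882)
L = -23482573149 (L = (212258 + 233019)*(38145 - 90882) = 445277*(-52737) = -23482573149)
A = -172393
A - L = -172393 - 1*(-23482573149) = -172393 + 23482573149 = 23482400756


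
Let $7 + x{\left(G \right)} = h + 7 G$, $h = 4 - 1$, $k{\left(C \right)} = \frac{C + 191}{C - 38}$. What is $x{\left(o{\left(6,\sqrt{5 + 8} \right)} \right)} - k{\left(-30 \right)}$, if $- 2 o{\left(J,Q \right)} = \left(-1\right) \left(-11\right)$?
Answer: $- \frac{2729}{68} \approx -40.132$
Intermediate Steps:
$k{\left(C \right)} = \frac{191 + C}{-38 + C}$
$h = 3$
$o{\left(J,Q \right)} = - \frac{11}{2}$ ($o{\left(J,Q \right)} = - \frac{\left(-1\right) \left(-11\right)}{2} = \left(- \frac{1}{2}\right) 11 = - \frac{11}{2}$)
$x{\left(G \right)} = -4 + 7 G$ ($x{\left(G \right)} = -7 + \left(3 + 7 G\right) = -4 + 7 G$)
$x{\left(o{\left(6,\sqrt{5 + 8} \right)} \right)} - k{\left(-30 \right)} = \left(-4 + 7 \left(- \frac{11}{2}\right)\right) - \frac{191 - 30}{-38 - 30} = \left(-4 - \frac{77}{2}\right) - \frac{1}{-68} \cdot 161 = - \frac{85}{2} - \left(- \frac{1}{68}\right) 161 = - \frac{85}{2} - - \frac{161}{68} = - \frac{85}{2} + \frac{161}{68} = - \frac{2729}{68}$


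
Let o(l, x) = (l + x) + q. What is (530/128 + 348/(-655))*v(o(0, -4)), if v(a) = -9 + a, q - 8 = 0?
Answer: -151303/8384 ≈ -18.047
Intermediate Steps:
q = 8 (q = 8 + 0 = 8)
o(l, x) = 8 + l + x (o(l, x) = (l + x) + 8 = 8 + l + x)
(530/128 + 348/(-655))*v(o(0, -4)) = (530/128 + 348/(-655))*(-9 + (8 + 0 - 4)) = (530*(1/128) + 348*(-1/655))*(-9 + 4) = (265/64 - 348/655)*(-5) = (151303/41920)*(-5) = -151303/8384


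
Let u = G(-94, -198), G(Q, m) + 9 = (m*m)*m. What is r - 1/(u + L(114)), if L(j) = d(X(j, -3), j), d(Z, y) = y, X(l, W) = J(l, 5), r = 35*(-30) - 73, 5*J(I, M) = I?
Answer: -8717048300/7762287 ≈ -1123.0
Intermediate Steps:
J(I, M) = I/5
r = -1123 (r = -1050 - 73 = -1123)
X(l, W) = l/5
G(Q, m) = -9 + m**3 (G(Q, m) = -9 + (m*m)*m = -9 + m**2*m = -9 + m**3)
u = -7762401 (u = -9 + (-198)**3 = -9 - 7762392 = -7762401)
L(j) = j
r - 1/(u + L(114)) = -1123 - 1/(-7762401 + 114) = -1123 - 1/(-7762287) = -1123 - 1*(-1/7762287) = -1123 + 1/7762287 = -8717048300/7762287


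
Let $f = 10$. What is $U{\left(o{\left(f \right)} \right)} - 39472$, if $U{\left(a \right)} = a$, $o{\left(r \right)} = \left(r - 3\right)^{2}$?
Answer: $-39423$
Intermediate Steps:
$o{\left(r \right)} = \left(-3 + r\right)^{2}$
$U{\left(o{\left(f \right)} \right)} - 39472 = \left(-3 + 10\right)^{2} - 39472 = 7^{2} - 39472 = 49 - 39472 = -39423$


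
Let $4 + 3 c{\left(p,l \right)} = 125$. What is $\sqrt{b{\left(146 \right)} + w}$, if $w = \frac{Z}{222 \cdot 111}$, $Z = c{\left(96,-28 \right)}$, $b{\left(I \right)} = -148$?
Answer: $\frac{i \sqrt{65645562}}{666} \approx 12.165 i$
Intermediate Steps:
$c{\left(p,l \right)} = \frac{121}{3}$ ($c{\left(p,l \right)} = - \frac{4}{3} + \frac{1}{3} \cdot 125 = - \frac{4}{3} + \frac{125}{3} = \frac{121}{3}$)
$Z = \frac{121}{3} \approx 40.333$
$w = \frac{121}{73926}$ ($w = \frac{121}{3 \cdot 222 \cdot 111} = \frac{121}{3 \cdot 24642} = \frac{121}{3} \cdot \frac{1}{24642} = \frac{121}{73926} \approx 0.0016368$)
$\sqrt{b{\left(146 \right)} + w} = \sqrt{-148 + \frac{121}{73926}} = \sqrt{- \frac{10940927}{73926}} = \frac{i \sqrt{65645562}}{666}$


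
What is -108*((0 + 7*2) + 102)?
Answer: -12528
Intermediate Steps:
-108*((0 + 7*2) + 102) = -108*((0 + 14) + 102) = -108*(14 + 102) = -108*116 = -12528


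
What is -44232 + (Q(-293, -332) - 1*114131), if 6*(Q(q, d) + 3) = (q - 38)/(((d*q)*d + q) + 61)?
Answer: -30687400789013/193775184 ≈ -1.5837e+5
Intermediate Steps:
Q(q, d) = -3 + (-38 + q)/(6*(61 + q + q*d²)) (Q(q, d) = -3 + ((q - 38)/(((d*q)*d + q) + 61))/6 = -3 + ((-38 + q)/((q*d² + q) + 61))/6 = -3 + ((-38 + q)/((q + q*d²) + 61))/6 = -3 + ((-38 + q)/(61 + q + q*d²))/6 = -3 + (-38 + q)/(6*(61 + q + q*d²)))
-44232 + (Q(-293, -332) - 1*114131) = -44232 + ((-1136 - 17*(-293) - 18*(-293)*(-332)²)/(6*(61 - 293 - 293*(-332)²)) - 1*114131) = -44232 + ((-1136 + 4981 - 18*(-293)*110224)/(6*(61 - 293 - 293*110224)) - 114131) = -44232 + ((-1136 + 4981 + 581321376)/(6*(61 - 293 - 32295632)) - 114131) = -44232 + ((⅙)*581325221/(-32295864) - 114131) = -44232 + ((⅙)*(-1/32295864)*581325221 - 114131) = -44232 + (-581325221/193775184 - 114131) = -44232 - 22116336850325/193775184 = -30687400789013/193775184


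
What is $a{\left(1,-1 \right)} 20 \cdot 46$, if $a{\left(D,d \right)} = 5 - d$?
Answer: $5520$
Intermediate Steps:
$a{\left(1,-1 \right)} 20 \cdot 46 = \left(5 - -1\right) 20 \cdot 46 = \left(5 + 1\right) 20 \cdot 46 = 6 \cdot 20 \cdot 46 = 120 \cdot 46 = 5520$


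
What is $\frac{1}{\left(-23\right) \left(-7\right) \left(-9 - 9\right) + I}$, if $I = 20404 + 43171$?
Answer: $\frac{1}{60677} \approx 1.6481 \cdot 10^{-5}$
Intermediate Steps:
$I = 63575$
$\frac{1}{\left(-23\right) \left(-7\right) \left(-9 - 9\right) + I} = \frac{1}{\left(-23\right) \left(-7\right) \left(-9 - 9\right) + 63575} = \frac{1}{161 \left(-9 - 9\right) + 63575} = \frac{1}{161 \left(-18\right) + 63575} = \frac{1}{-2898 + 63575} = \frac{1}{60677}$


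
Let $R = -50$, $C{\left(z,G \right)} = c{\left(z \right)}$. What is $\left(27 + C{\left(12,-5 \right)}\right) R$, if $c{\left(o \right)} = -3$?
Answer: $-1200$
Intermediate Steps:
$C{\left(z,G \right)} = -3$
$\left(27 + C{\left(12,-5 \right)}\right) R = \left(27 - 3\right) \left(-50\right) = 24 \left(-50\right) = -1200$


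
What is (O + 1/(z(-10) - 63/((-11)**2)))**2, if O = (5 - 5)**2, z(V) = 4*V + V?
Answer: 14641/37368769 ≈ 0.00039180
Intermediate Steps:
z(V) = 5*V
O = 0 (O = 0**2 = 0)
(O + 1/(z(-10) - 63/((-11)**2)))**2 = (0 + 1/(5*(-10) - 63/((-11)**2)))**2 = (0 + 1/(-50 - 63/121))**2 = (0 + 1/(-6113/121))**2 = (0 - 121/6113)**2 = (-121/6113)**2 = 14641/37368769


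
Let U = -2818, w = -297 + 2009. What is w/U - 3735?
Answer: -5263471/1409 ≈ -3735.6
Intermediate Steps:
w = 1712
w/U - 3735 = 1712/(-2818) - 3735 = 1712*(-1/2818) - 3735 = -856/1409 - 3735 = -5263471/1409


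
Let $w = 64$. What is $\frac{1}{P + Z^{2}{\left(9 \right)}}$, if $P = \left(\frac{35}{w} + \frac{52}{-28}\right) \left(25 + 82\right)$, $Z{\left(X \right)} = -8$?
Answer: $- \frac{448}{34137} \approx -0.013124$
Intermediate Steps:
$P = - \frac{62809}{448}$ ($P = \left(\frac{35}{64} + \frac{52}{-28}\right) \left(25 + 82\right) = \left(35 \cdot \frac{1}{64} + 52 \left(- \frac{1}{28}\right)\right) 107 = \left(\frac{35}{64} - \frac{13}{7}\right) 107 = \left(- \frac{587}{448}\right) 107 = - \frac{62809}{448} \approx -140.2$)
$\frac{1}{P + Z^{2}{\left(9 \right)}} = \frac{1}{- \frac{62809}{448} + \left(-8\right)^{2}} = \frac{1}{- \frac{62809}{448} + 64} = \frac{1}{- \frac{34137}{448}} = - \frac{448}{34137}$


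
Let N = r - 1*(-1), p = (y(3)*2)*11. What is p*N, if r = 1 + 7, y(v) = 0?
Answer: 0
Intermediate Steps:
r = 8
p = 0 (p = (0*2)*11 = 0*11 = 0)
N = 9 (N = 8 - 1*(-1) = 8 + 1 = 9)
p*N = 0*9 = 0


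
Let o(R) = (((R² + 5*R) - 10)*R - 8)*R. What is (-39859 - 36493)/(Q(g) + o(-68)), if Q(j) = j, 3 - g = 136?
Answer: -76352/19763387 ≈ -0.0038633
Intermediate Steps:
g = -133 (g = 3 - 1*136 = 3 - 136 = -133)
o(R) = R*(-8 + R*(-10 + R² + 5*R)) (o(R) = ((-10 + R² + 5*R)*R - 8)*R = (R*(-10 + R² + 5*R) - 8)*R = (-8 + R*(-10 + R² + 5*R))*R = R*(-8 + R*(-10 + R² + 5*R)))
(-39859 - 36493)/(Q(g) + o(-68)) = (-39859 - 36493)/(-133 - 68*(-8 + (-68)³ - 10*(-68) + 5*(-68)²)) = -76352/(-133 - 68*(-8 - 314432 + 680 + 5*4624)) = -76352/(-133 - 68*(-8 - 314432 + 680 + 23120)) = -76352/(-133 - 68*(-290640)) = -76352/(-133 + 19763520) = -76352/19763387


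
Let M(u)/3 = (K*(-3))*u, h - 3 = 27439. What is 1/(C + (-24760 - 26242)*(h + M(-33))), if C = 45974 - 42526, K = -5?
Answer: -1/1323855466 ≈ -7.5537e-10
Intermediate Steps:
h = 27442 (h = 3 + 27439 = 27442)
M(u) = 45*u (M(u) = 3*((-5*(-3))*u) = 3*(15*u) = 45*u)
C = 3448
1/(C + (-24760 - 26242)*(h + M(-33))) = 1/(3448 + (-24760 - 26242)*(27442 + 45*(-33))) = 1/(3448 - 51002*(27442 - 1485)) = 1/(3448 - 51002*25957) = 1/(3448 - 1323858914) = 1/(-1323855466) = -1/1323855466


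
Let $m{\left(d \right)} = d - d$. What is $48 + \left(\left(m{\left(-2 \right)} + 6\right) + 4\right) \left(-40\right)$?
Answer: $-352$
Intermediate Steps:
$m{\left(d \right)} = 0$
$48 + \left(\left(m{\left(-2 \right)} + 6\right) + 4\right) \left(-40\right) = 48 + \left(\left(0 + 6\right) + 4\right) \left(-40\right) = 48 + \left(6 + 4\right) \left(-40\right) = 48 + 10 \left(-40\right) = 48 - 400 = -352$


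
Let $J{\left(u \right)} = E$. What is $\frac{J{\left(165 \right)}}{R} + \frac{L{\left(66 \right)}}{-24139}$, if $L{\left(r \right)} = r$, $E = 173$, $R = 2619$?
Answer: $\frac{4003193}{63220041} \approx 0.063322$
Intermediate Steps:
$J{\left(u \right)} = 173$
$\frac{J{\left(165 \right)}}{R} + \frac{L{\left(66 \right)}}{-24139} = \frac{173}{2619} + \frac{66}{-24139} = 173 \cdot \frac{1}{2619} + 66 \left(- \frac{1}{24139}\right) = \frac{173}{2619} - \frac{66}{24139} = \frac{4003193}{63220041}$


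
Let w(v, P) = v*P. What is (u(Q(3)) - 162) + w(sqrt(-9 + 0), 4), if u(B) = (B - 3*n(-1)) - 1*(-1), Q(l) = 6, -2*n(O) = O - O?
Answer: -155 + 12*I ≈ -155.0 + 12.0*I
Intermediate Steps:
n(O) = 0 (n(O) = -(O - O)/2 = -1/2*0 = 0)
u(B) = 1 + B (u(B) = (B - 3*0) - 1*(-1) = (B + 0) + 1 = B + 1 = 1 + B)
w(v, P) = P*v
(u(Q(3)) - 162) + w(sqrt(-9 + 0), 4) = ((1 + 6) - 162) + 4*sqrt(-9 + 0) = (7 - 162) + 4*sqrt(-9) = -155 + 4*(3*I) = -155 + 12*I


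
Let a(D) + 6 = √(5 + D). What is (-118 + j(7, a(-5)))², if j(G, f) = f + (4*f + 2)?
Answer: 21316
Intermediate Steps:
a(D) = -6 + √(5 + D)
j(G, f) = 2 + 5*f (j(G, f) = f + (2 + 4*f) = 2 + 5*f)
(-118 + j(7, a(-5)))² = (-118 + (2 + 5*(-6 + √(5 - 5))))² = (-118 + (2 + 5*(-6 + √0)))² = (-118 + (2 + 5*(-6 + 0)))² = (-118 + (2 + 5*(-6)))² = (-118 + (2 - 30))² = (-118 - 28)² = (-146)² = 21316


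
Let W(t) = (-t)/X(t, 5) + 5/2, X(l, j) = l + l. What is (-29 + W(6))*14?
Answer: -378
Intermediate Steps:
X(l, j) = 2*l
W(t) = 2 (W(t) = (-t)/((2*t)) + 5/2 = (-t)*(1/(2*t)) + 5*(½) = -½ + 5/2 = 2)
(-29 + W(6))*14 = (-29 + 2)*14 = -27*14 = -378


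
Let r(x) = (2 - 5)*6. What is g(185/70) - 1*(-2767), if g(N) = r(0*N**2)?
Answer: 2749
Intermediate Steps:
r(x) = -18 (r(x) = -3*6 = -18)
g(N) = -18
g(185/70) - 1*(-2767) = -18 - 1*(-2767) = -18 + 2767 = 2749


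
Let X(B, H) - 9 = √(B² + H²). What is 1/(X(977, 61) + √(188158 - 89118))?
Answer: 1/(9 + 4*√6190 + 5*√38330) ≈ 0.00076769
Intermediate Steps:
X(B, H) = 9 + √(B² + H²)
1/(X(977, 61) + √(188158 - 89118)) = 1/((9 + √(977² + 61²)) + √(188158 - 89118)) = 1/((9 + √(954529 + 3721)) + √99040) = 1/((9 + √958250) + 4*√6190) = 1/((9 + 5*√38330) + 4*√6190) = 1/(9 + 4*√6190 + 5*√38330)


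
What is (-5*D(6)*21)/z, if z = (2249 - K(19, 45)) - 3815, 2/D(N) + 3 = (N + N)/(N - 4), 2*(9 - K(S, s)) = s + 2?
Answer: 140/3103 ≈ 0.045118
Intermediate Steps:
K(S, s) = 8 - s/2 (K(S, s) = 9 - (s + 2)/2 = 9 - (2 + s)/2 = 9 + (-1 - s/2) = 8 - s/2)
D(N) = 2/(-3 + 2*N/(-4 + N)) (D(N) = 2/(-3 + (N + N)/(N - 4)) = 2/(-3 + (2*N)/(-4 + N)) = 2/(-3 + 2*N/(-4 + N)))
z = -3103/2 (z = (2249 - (8 - 1/2*45)) - 3815 = (2249 - (8 - 45/2)) - 3815 = (2249 - 1*(-29/2)) - 3815 = (2249 + 29/2) - 3815 = 4527/2 - 3815 = -3103/2 ≈ -1551.5)
(-5*D(6)*21)/z = (-10*(4 - 1*6)/(-12 + 6)*21)/(-3103/2) = (-10*(4 - 6)/(-6)*21)*(-2/3103) = (-10*(-1)*(-2)/6*21)*(-2/3103) = (-5*2/3*21)*(-2/3103) = -10/3*21*(-2/3103) = -70*(-2/3103) = 140/3103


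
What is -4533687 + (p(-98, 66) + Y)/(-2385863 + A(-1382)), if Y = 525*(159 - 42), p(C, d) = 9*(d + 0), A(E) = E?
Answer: -10823021684334/2387245 ≈ -4.5337e+6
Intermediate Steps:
p(C, d) = 9*d
Y = 61425 (Y = 525*117 = 61425)
-4533687 + (p(-98, 66) + Y)/(-2385863 + A(-1382)) = -4533687 + (9*66 + 61425)/(-2385863 - 1382) = -4533687 + (594 + 61425)/(-2387245) = -4533687 + 62019*(-1/2387245) = -4533687 - 62019/2387245 = -10823021684334/2387245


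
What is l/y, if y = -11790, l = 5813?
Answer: -5813/11790 ≈ -0.49304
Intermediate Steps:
l/y = 5813/(-11790) = 5813*(-1/11790) = -5813/11790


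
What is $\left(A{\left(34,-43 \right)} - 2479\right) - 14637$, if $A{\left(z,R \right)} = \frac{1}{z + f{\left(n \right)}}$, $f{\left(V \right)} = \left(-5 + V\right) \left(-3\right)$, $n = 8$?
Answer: $- \frac{427899}{25} \approx -17116.0$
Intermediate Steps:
$f{\left(V \right)} = 15 - 3 V$
$A{\left(z,R \right)} = \frac{1}{-9 + z}$ ($A{\left(z,R \right)} = \frac{1}{z + \left(15 - 24\right)} = \frac{1}{z - 9} = \frac{1}{-9 + z}$)
$\left(A{\left(34,-43 \right)} - 2479\right) - 14637 = \left(\frac{1}{-9 + 34} - 2479\right) - 14637 = \left(\frac{1}{25} - 2479\right) - 14637 = - \frac{61974}{25} - 14637 = - \frac{427899}{25}$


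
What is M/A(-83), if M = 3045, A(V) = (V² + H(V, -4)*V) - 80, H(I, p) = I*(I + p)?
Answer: -3045/592534 ≈ -0.0051389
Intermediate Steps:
A(V) = -80 + V² + V²*(-4 + V) (A(V) = (V² + (V*(V - 4))*V) - 80 = (V² + (V*(-4 + V))*V) - 80 = (V² + V²*(-4 + V)) - 80 = -80 + V² + V²*(-4 + V))
M/A(-83) = 3045/(-80 + (-83)³ - 3*(-83)²) = 3045/(-80 - 571787 - 3*6889) = 3045/(-80 - 571787 - 20667) = 3045/(-592534) = 3045*(-1/592534) = -3045/592534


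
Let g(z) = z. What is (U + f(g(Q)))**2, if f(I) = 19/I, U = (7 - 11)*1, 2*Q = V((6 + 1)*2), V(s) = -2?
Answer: 529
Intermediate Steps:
Q = -1 (Q = (1/2)*(-2) = -1)
U = -4 (U = -4*1 = -4)
(U + f(g(Q)))**2 = (-4 + 19/(-1))**2 = (-4 + 19*(-1))**2 = (-4 - 19)**2 = (-23)**2 = 529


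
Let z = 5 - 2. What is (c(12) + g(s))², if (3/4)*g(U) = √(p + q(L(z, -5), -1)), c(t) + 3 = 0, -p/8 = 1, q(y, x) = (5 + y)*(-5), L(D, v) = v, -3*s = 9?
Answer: (9 - 8*I*√2)²/9 ≈ -5.2222 - 22.627*I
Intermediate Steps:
z = 3
s = -3 (s = -⅓*9 = -3)
q(y, x) = -25 - 5*y
p = -8 (p = -8*1 = -8)
c(t) = -3 (c(t) = -3 + 0 = -3)
g(U) = 8*I*√2/3 (g(U) = 4*√(-8 + (-25 - 5*(-5)))/3 = 4*√(-8 + (-25 + 25))/3 = 4*√(-8 + 0)/3 = 4*√(-8)/3 = 4*(2*I*√2)/3 = 8*I*√2/3)
(c(12) + g(s))² = (-3 + 8*I*√2/3)²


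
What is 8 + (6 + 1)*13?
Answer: 99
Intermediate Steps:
8 + (6 + 1)*13 = 8 + 7*13 = 8 + 91 = 99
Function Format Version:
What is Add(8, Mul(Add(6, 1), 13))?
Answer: 99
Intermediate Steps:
Add(8, Mul(Add(6, 1), 13)) = Add(8, Mul(7, 13)) = Add(8, 91) = 99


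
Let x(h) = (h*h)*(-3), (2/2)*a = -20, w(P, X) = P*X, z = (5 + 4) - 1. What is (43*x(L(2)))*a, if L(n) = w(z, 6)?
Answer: 5944320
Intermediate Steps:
z = 8 (z = 9 - 1 = 8)
L(n) = 48 (L(n) = 8*6 = 48)
a = -20
x(h) = -3*h² (x(h) = h²*(-3) = -3*h²)
(43*x(L(2)))*a = (43*(-3*48²))*(-20) = (43*(-3*2304))*(-20) = (43*(-6912))*(-20) = -297216*(-20) = 5944320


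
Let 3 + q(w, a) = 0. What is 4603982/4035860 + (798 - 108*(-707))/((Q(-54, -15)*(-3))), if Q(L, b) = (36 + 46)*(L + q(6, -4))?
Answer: 31328314837/4715902410 ≈ 6.6431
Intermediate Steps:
q(w, a) = -3 (q(w, a) = -3 + 0 = -3)
Q(L, b) = -246 + 82*L (Q(L, b) = (36 + 46)*(L - 3) = 82*(-3 + L) = -246 + 82*L)
4603982/4035860 + (798 - 108*(-707))/((Q(-54, -15)*(-3))) = 4603982/4035860 + (798 - 108*(-707))/(((-246 + 82*(-54))*(-3))) = 4603982*(1/4035860) + (798 + 76356)/(((-246 - 4428)*(-3))) = 2301991/2017930 + 77154/((-4674*(-3))) = 2301991/2017930 + 77154/14022 = 2301991/2017930 + 77154*(1/14022) = 2301991/2017930 + 12859/2337 = 31328314837/4715902410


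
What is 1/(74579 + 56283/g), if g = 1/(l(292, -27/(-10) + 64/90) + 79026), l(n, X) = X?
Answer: 30/133442607737 ≈ 2.2482e-10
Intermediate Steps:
g = 90/7112647 (g = 1/((-27/(-10) + 64/90) + 79026) = 1/((-27*(-⅒) + 64*(1/90)) + 79026) = 1/((27/10 + 32/45) + 79026) = 1/(307/90 + 79026) = 1/(7112647/90) = 90/7112647 ≈ 1.2654e-5)
1/(74579 + 56283/g) = 1/(74579 + 56283/(90/7112647)) = 1/(74579 + 56283*(7112647/90)) = 1/(74579 + 133440370367/30) = 1/(133442607737/30) = 30/133442607737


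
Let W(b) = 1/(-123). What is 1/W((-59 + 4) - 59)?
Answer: -123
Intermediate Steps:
W(b) = -1/123
1/W((-59 + 4) - 59) = 1/(-1/123) = -123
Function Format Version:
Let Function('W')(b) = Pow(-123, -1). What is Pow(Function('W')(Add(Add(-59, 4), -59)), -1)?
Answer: -123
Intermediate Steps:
Function('W')(b) = Rational(-1, 123)
Pow(Function('W')(Add(Add(-59, 4), -59)), -1) = Pow(Rational(-1, 123), -1) = -123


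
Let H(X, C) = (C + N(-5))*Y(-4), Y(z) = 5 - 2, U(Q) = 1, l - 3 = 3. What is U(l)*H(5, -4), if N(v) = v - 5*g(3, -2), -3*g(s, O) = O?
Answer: -37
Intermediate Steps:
l = 6 (l = 3 + 3 = 6)
g(s, O) = -O/3
Y(z) = 3
N(v) = -10/3 + v (N(v) = v - (-5)*(-2)/3 = v - 5*⅔ = v - 10/3 = -10/3 + v)
H(X, C) = -25 + 3*C (H(X, C) = (C + (-10/3 - 5))*3 = (C - 25/3)*3 = (-25/3 + C)*3 = -25 + 3*C)
U(l)*H(5, -4) = 1*(-25 + 3*(-4)) = 1*(-25 - 12) = 1*(-37) = -37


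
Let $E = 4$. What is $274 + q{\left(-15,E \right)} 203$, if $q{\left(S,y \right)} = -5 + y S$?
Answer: $-12921$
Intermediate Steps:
$q{\left(S,y \right)} = -5 + S y$
$274 + q{\left(-15,E \right)} 203 = 274 + \left(-5 - 60\right) 203 = 274 - 13195 = -12921$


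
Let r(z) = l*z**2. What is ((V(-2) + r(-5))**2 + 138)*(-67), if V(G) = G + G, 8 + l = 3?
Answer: -1124193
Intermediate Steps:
l = -5 (l = -8 + 3 = -5)
r(z) = -5*z**2
V(G) = 2*G
((V(-2) + r(-5))**2 + 138)*(-67) = ((2*(-2) - 5*(-5)**2)**2 + 138)*(-67) = ((-4 - 5*25)**2 + 138)*(-67) = ((-4 - 125)**2 + 138)*(-67) = ((-129)**2 + 138)*(-67) = (16641 + 138)*(-67) = 16779*(-67) = -1124193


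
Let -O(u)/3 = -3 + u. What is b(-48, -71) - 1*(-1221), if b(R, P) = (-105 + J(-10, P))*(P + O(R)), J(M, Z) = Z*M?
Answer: 50831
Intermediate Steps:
O(u) = 9 - 3*u (O(u) = -3*(-3 + u) = 9 - 3*u)
J(M, Z) = M*Z
b(R, P) = (-105 - 10*P)*(9 + P - 3*R) (b(R, P) = (-105 - 10*P)*(P + (9 - 3*R)) = (-105 - 10*P)*(9 + P - 3*R))
b(-48, -71) - 1*(-1221) = (-945 - 195*(-71) - 10*(-71)**2 + 315*(-48) + 30*(-71)*(-48)) - 1*(-1221) = (-945 + 13845 - 10*5041 - 15120 + 102240) + 1221 = (-945 + 13845 - 50410 - 15120 + 102240) + 1221 = 49610 + 1221 = 50831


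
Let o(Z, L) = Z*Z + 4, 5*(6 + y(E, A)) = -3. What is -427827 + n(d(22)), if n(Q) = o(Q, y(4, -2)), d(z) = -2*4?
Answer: -427759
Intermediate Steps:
y(E, A) = -33/5 (y(E, A) = -6 + (⅕)*(-3) = -6 - ⅗ = -33/5)
d(z) = -8
o(Z, L) = 4 + Z² (o(Z, L) = Z² + 4 = 4 + Z²)
n(Q) = 4 + Q²
-427827 + n(d(22)) = -427827 + (4 + (-8)²) = -427827 + (4 + 64) = -427827 + 68 = -427759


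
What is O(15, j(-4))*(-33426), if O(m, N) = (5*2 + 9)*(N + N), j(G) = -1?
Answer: 1270188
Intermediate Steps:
O(m, N) = 38*N (O(m, N) = (10 + 9)*(2*N) = 19*(2*N) = 38*N)
O(15, j(-4))*(-33426) = (38*(-1))*(-33426) = -38*(-33426) = 1270188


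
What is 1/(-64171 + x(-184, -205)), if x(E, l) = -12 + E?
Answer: -1/64367 ≈ -1.5536e-5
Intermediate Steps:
1/(-64171 + x(-184, -205)) = 1/(-64171 + (-12 - 184)) = 1/(-64171 - 196) = 1/(-64367) = -1/64367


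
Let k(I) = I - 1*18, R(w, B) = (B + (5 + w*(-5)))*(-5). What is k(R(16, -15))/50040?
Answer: 6/695 ≈ 0.0086331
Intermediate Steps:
R(w, B) = -25 - 5*B + 25*w (R(w, B) = (B + (5 - 5*w))*(-5) = (5 + B - 5*w)*(-5) = -25 - 5*B + 25*w)
k(I) = -18 + I (k(I) = I - 18 = -18 + I)
k(R(16, -15))/50040 = (-18 + (-25 - 5*(-15) + 25*16))/50040 = (-18 + (-25 + 75 + 400))*(1/50040) = (-18 + 450)*(1/50040) = 432*(1/50040) = 6/695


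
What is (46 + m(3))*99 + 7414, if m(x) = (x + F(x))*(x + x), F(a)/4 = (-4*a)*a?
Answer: -71786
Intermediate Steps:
F(a) = -16*a² (F(a) = 4*((-4*a)*a) = 4*(-4*a²) = -16*a²)
m(x) = 2*x*(x - 16*x²) (m(x) = (x - 16*x²)*(x + x) = (x - 16*x²)*(2*x) = 2*x*(x - 16*x²))
(46 + m(3))*99 + 7414 = (46 + 3²*(2 - 32*3))*99 + 7414 = (46 + 9*(2 - 96))*99 + 7414 = (46 + 9*(-94))*99 + 7414 = (46 - 846)*99 + 7414 = -800*99 + 7414 = -79200 + 7414 = -71786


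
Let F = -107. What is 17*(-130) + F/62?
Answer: -137127/62 ≈ -2211.7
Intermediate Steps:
17*(-130) + F/62 = 17*(-130) - 107/62 = -2210 - 107*1/62 = -2210 - 107/62 = -137127/62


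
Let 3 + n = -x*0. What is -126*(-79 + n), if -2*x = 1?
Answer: 10332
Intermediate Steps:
x = -1/2 (x = -1/2*1 = -1/2 ≈ -0.50000)
n = -3 (n = -3 - 1*(-1/2)*0 = -3 + (1/2)*0 = -3 + 0 = -3)
-126*(-79 + n) = -126*(-79 - 3) = -126*(-82) = 10332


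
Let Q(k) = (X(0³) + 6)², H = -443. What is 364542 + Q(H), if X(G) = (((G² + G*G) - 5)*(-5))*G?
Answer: 364578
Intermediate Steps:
X(G) = G*(25 - 10*G²) (X(G) = (((G² + G²) - 5)*(-5))*G = ((2*G² - 5)*(-5))*G = ((-5 + 2*G²)*(-5))*G = (25 - 10*G²)*G = G*(25 - 10*G²))
Q(k) = 36 (Q(k) = ((-10*(0³)³ + 25*0³) + 6)² = ((-10*0³ + 25*0) + 6)² = ((-10*0 + 0) + 6)² = ((0 + 0) + 6)² = (0 + 6)² = 6² = 36)
364542 + Q(H) = 364542 + 36 = 364578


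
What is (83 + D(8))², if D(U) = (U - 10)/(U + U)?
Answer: 439569/64 ≈ 6868.3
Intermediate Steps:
D(U) = (-10 + U)/(2*U) (D(U) = (-10 + U)/((2*U)) = (-10 + U)*(1/(2*U)) = (-10 + U)/(2*U))
(83 + D(8))² = (83 + (½)*(-10 + 8)/8)² = (83 + (½)*(⅛)*(-2))² = (83 - ⅛)² = (663/8)² = 439569/64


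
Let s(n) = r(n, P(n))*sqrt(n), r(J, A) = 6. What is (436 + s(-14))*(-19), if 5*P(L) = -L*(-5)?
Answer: -8284 - 114*I*sqrt(14) ≈ -8284.0 - 426.55*I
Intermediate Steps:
P(L) = L (P(L) = (-L*(-5))/5 = (5*L)/5 = L)
s(n) = 6*sqrt(n)
(436 + s(-14))*(-19) = (436 + 6*sqrt(-14))*(-19) = (436 + 6*(I*sqrt(14)))*(-19) = (436 + 6*I*sqrt(14))*(-19) = -8284 - 114*I*sqrt(14)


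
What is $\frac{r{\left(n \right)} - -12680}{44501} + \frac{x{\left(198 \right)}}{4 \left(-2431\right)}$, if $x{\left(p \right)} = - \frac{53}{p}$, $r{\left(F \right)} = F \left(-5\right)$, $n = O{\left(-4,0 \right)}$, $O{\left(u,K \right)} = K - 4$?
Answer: $\frac{24454328953}{85680089352} \approx 0.28541$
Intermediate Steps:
$O{\left(u,K \right)} = -4 + K$
$n = -4$ ($n = -4 + 0 = -4$)
$r{\left(F \right)} = - 5 F$
$\frac{r{\left(n \right)} - -12680}{44501} + \frac{x{\left(198 \right)}}{4 \left(-2431\right)} = \frac{\left(-5\right) \left(-4\right) - -12680}{44501} + \frac{\left(-53\right) \frac{1}{198}}{4 \left(-2431\right)} = \left(20 + 12680\right) \frac{1}{44501} + \frac{\left(-53\right) \frac{1}{198}}{-9724} = 12700 \cdot \frac{1}{44501} - - \frac{53}{1925352} = \frac{12700}{44501} + \frac{53}{1925352} = \frac{24454328953}{85680089352}$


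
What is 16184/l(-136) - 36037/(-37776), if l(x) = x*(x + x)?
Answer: 13141/9444 ≈ 1.3915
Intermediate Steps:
l(x) = 2*x² (l(x) = x*(2*x) = 2*x²)
16184/l(-136) - 36037/(-37776) = 16184/((2*(-136)²)) - 36037/(-37776) = 16184/((2*18496)) - 36037*(-1/37776) = 16184/36992 + 36037/37776 = 16184*(1/36992) + 36037/37776 = 7/16 + 36037/37776 = 13141/9444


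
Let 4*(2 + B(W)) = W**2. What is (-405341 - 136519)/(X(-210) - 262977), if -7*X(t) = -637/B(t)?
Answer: 298646139/144939769 ≈ 2.0605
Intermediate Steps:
B(W) = -2 + W**2/4
X(t) = 91/(-2 + t**2/4) (X(t) = -(-91)/(-2 + t**2/4) = 91/(-2 + t**2/4))
(-405341 - 136519)/(X(-210) - 262977) = (-405341 - 136519)/(364/(-8 + (-210)**2) - 262977) = -541860/(364/(-8 + 44100) - 262977) = -541860/(364/44092 - 262977) = -541860/(364*(1/44092) - 262977) = -541860/(91/11023 - 262977) = -541860/(-2898795380/11023) = -541860*(-11023/2898795380) = 298646139/144939769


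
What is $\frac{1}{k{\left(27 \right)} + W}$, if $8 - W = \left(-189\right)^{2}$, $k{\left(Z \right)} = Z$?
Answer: $- \frac{1}{35686} \approx -2.8022 \cdot 10^{-5}$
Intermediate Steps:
$W = -35713$ ($W = 8 - \left(-189\right)^{2} = 8 - 35721 = -35713$)
$\frac{1}{k{\left(27 \right)} + W} = \frac{1}{27 - 35713} = \frac{1}{-35686} = - \frac{1}{35686}$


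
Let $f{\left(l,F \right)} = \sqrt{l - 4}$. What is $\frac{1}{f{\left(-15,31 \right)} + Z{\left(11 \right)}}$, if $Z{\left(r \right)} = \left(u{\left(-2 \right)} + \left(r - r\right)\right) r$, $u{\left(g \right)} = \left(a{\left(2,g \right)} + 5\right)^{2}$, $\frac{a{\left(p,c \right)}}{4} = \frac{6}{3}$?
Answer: $\frac{1859}{3455900} - \frac{i \sqrt{19}}{3455900} \approx 0.00053792 - 1.2613 \cdot 10^{-6} i$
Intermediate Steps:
$f{\left(l,F \right)} = \sqrt{-4 + l}$
$a{\left(p,c \right)} = 8$ ($a{\left(p,c \right)} = 4 \cdot \frac{6}{3} = 4 \cdot 6 \cdot \frac{1}{3} = 4 \cdot 2 = 8$)
$u{\left(g \right)} = 169$ ($u{\left(g \right)} = \left(8 + 5\right)^{2} = 13^{2} = 169$)
$Z{\left(r \right)} = 169 r$ ($Z{\left(r \right)} = \left(169 + \left(r - r\right)\right) r = \left(169 + 0\right) r = 169 r$)
$\frac{1}{f{\left(-15,31 \right)} + Z{\left(11 \right)}} = \frac{1}{\sqrt{-4 - 15} + 169 \cdot 11} = \frac{1}{\sqrt{-19} + 1859} = \frac{1}{i \sqrt{19} + 1859} = \frac{1}{1859 + i \sqrt{19}}$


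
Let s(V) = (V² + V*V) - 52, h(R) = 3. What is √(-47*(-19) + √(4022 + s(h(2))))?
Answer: √(893 + 2*√997) ≈ 30.922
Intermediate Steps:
s(V) = -52 + 2*V² (s(V) = (V² + V²) - 52 = 2*V² - 52 = -52 + 2*V²)
√(-47*(-19) + √(4022 + s(h(2)))) = √(-47*(-19) + √(4022 + (-52 + 2*3²))) = √(893 + √(4022 + (-52 + 2*9))) = √(893 + √(4022 + (-52 + 18))) = √(893 + √(4022 - 34)) = √(893 + √3988) = √(893 + 2*√997)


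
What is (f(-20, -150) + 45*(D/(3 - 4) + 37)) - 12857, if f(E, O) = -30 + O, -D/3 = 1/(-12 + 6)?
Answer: -22789/2 ≈ -11395.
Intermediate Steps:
D = ½ (D = -3/(-12 + 6) = -3/(-6) = -3*(-⅙) = ½ ≈ 0.50000)
(f(-20, -150) + 45*(D/(3 - 4) + 37)) - 12857 = ((-30 - 150) + 45*(1/(2*(3 - 4)) + 37)) - 12857 = (-180 + 45*((½)/(-1) + 37)) - 12857 = (-180 + 45*((½)*(-1) + 37)) - 12857 = (-180 + 45*(-½ + 37)) - 12857 = (-180 + 45*(73/2)) - 12857 = (-180 + 3285/2) - 12857 = 2925/2 - 12857 = -22789/2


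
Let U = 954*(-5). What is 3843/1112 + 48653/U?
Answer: -17885513/2652120 ≈ -6.7439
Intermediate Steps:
U = -4770
3843/1112 + 48653/U = 3843/1112 + 48653/(-4770) = 3843*(1/1112) + 48653*(-1/4770) = 3843/1112 - 48653/4770 = -17885513/2652120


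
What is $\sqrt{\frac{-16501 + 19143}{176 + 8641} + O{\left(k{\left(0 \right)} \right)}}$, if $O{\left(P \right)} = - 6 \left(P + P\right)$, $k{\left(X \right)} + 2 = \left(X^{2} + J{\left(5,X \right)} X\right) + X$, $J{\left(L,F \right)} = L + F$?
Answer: $\frac{5 \sqrt{75561690}}{8817} \approx 4.9295$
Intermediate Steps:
$J{\left(L,F \right)} = F + L$
$k{\left(X \right)} = -2 + X + X^{2} + X \left(5 + X\right)$ ($k{\left(X \right)} = -2 + \left(\left(X^{2} + \left(X + 5\right) X\right) + X\right) = -2 + \left(\left(X^{2} + \left(5 + X\right) X\right) + X\right) = -2 + \left(\left(X^{2} + X \left(5 + X\right)\right) + X\right) = -2 + \left(X + X^{2} + X \left(5 + X\right)\right) = -2 + X + X^{2} + X \left(5 + X\right)$)
$O{\left(P \right)} = - 12 P$ ($O{\left(P \right)} = - 6 \cdot 2 P = - 12 P$)
$\sqrt{\frac{-16501 + 19143}{176 + 8641} + O{\left(k{\left(0 \right)} \right)}} = \sqrt{\frac{-16501 + 19143}{176 + 8641} - 12 \left(-2 + 2 \cdot 0^{2} + 6 \cdot 0\right)} = \sqrt{\frac{2642}{8817} - 12 \left(-2 + 2 \cdot 0 + 0\right)} = \sqrt{2642 \cdot \frac{1}{8817} - 12 \left(-2 + 0 + 0\right)} = \sqrt{\frac{2642}{8817} - -24} = \sqrt{\frac{2642}{8817} + 24} = \sqrt{\frac{214250}{8817}} = \frac{5 \sqrt{75561690}}{8817}$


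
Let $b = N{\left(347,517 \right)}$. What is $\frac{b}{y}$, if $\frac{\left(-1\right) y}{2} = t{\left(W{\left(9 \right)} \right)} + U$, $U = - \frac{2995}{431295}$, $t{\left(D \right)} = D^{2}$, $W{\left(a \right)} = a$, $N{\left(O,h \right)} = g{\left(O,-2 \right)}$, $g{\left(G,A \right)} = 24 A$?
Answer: $\frac{517554}{1746595} \approx 0.29632$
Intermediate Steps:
$N{\left(O,h \right)} = -48$ ($N{\left(O,h \right)} = 24 \left(-2\right) = -48$)
$b = -48$
$U = - \frac{599}{86259}$ ($U = \left(-2995\right) \frac{1}{431295} = - \frac{599}{86259} \approx -0.0069442$)
$y = - \frac{13972760}{86259}$ ($y = - 2 \left(9^{2} - \frac{599}{86259}\right) = - 2 \left(81 - \frac{599}{86259}\right) = \left(-2\right) \frac{6986380}{86259} = - \frac{13972760}{86259} \approx -161.99$)
$\frac{b}{y} = - \frac{48}{- \frac{13972760}{86259}} = \left(-48\right) \left(- \frac{86259}{13972760}\right) = \frac{517554}{1746595}$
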